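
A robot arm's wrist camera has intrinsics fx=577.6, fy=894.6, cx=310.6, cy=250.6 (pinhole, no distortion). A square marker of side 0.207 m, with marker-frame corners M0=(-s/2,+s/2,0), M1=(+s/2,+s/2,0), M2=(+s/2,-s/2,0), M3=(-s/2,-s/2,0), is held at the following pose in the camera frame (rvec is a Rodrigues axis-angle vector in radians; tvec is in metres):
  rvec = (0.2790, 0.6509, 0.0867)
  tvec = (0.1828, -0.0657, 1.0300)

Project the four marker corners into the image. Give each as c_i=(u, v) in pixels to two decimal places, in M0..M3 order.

c0=(362.93, 263.64) c1=(464.26, 296.11) c2=(472.89, 110.02) c3=(364.97, 97.02)

Intrinsics K: fx=577.6, fy=894.6, cx=310.6, cy=250.6
Marker side s = 0.207 m; corners in marker frame (Z=0):
  M0 = (-0.1035, +0.1035, 0)
  M1 = (+0.1035, +0.1035, 0)
  M2 = (+0.1035, -0.1035, 0)
  M3 = (-0.1035, -0.1035, 0)
rvec = (0.2790, 0.6509, 0.0867), |rvec| = θ = 0.71346 rad = 40.878°
Rodrigues: sinθ=0.65446, 1−cosθ=0.24390; R = I + sinθ·[k]× + (1−cosθ)·[k]×²:
    [+0.79340 +0.00748 +0.60866]
    [+0.16654 +0.95910 -0.22889]
    [-0.58548 +0.28297 +0.75970]
t = (0.1828, -0.0657, 1.0300) m
M0: Pc = R·M0+t = (+0.10146, +0.01633, +1.11988); u = 577.6·(+0.10146)/1.11988 + 310.6 = 362.9287, v = 894.6·(+0.01633)/1.11988 + 250.6 = 263.6447
M1: Pc = R·M1+t = (+0.26569, +0.05080, +0.99869); u = 577.6·(+0.26569)/0.99869 + 310.6 = 464.2646, v = 894.6·(+0.05080)/0.99869 + 250.6 = 296.1090
M2: Pc = R·M2+t = (+0.26414, -0.14773, +0.94012); u = 577.6·(+0.26414)/0.94012 + 310.6 = 472.8868, v = 894.6·(-0.14773)/0.94012 + 250.6 = 110.0227
M3: Pc = R·M3+t = (+0.09991, -0.18220, +1.06131); u = 577.6·(+0.09991)/1.06131 + 310.6 = 364.9736, v = 894.6·(-0.18220)/1.06131 + 250.6 = 97.0164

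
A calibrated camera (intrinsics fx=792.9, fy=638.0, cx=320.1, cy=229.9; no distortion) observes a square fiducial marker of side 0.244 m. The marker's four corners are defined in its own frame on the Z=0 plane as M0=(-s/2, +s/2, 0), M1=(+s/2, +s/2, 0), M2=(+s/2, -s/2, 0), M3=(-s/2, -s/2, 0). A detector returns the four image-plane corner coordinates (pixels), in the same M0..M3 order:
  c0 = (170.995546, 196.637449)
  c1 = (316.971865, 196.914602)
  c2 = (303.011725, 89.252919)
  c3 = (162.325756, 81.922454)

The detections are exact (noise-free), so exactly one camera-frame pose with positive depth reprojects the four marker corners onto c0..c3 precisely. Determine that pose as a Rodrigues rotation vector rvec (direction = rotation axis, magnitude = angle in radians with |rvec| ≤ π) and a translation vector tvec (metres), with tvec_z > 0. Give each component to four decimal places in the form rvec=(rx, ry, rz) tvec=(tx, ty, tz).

Intrinsics K: fx=792.9, fy=638.0, cx=320.1, cy=229.9
Marker side s = 0.244 m; corners in marker frame (Z=0):
  M0 = (-0.1220, +0.1220, 0)
  M1 = (+0.1220, +0.1220, 0)
  M2 = (+0.1220, -0.1220, 0)
  M3 = (-0.1220, -0.1220, 0)
Detected image corners:
  c0 = (170.995546, 196.637449) px
  c1 = (316.971865, 196.914602) px
  c2 = (303.011725, 89.252919) px
  c3 = (162.325756, 81.922454) px
Planar DLT: solve 8×8 A·h = b for H (H[2,2]=1):
  H  [+650.56000 +5.67052 +240.53193]
  H  [+53.42993 +430.90119 +140.07520]
  H  [+0.26588 -0.17226 +1.00000]
B = K⁻¹H; ‖b₁‖=0.761191, ‖b₂‖=0.761191; λ = 2/(‖b₁‖+‖b₂‖) = 1.313730, sign → tz>0 ⇒ λ=+1.313730
r₁ = λ·B[:,0] = (+0.93688,-0.01584,+0.34929); r₂ = λ·B[:,1] = (+0.10076,+0.96883,-0.22630)
r₃ = r₁×r₂ = (-0.33482,+0.24721,+0.90928); SVD([r₁ r₂ r₃]) → R = UVᵀ:
  R  [+0.93688 +0.10076 -0.33482]
  R  [-0.01584 +0.96883 +0.24721]
  R  [+0.34929 -0.22630 +0.90928]
t = (-0.13183, -0.18496, +1.31373) m
tr R = 2.814990; θ = arccos((tr R − 1)/2) = 0.433514 rad = 24.839°
axis k = ((R−Rᵀ)₃₂, (R−Rᵀ)₁₃, (R−Rᵀ)₂₁) / (2 sinθ) = (-0.563622, -0.814289, -0.138789)
rvec = θ·k = (-0.244338, -0.353006, -0.060167)

rvec=(-0.2443, -0.3530, -0.0602) tvec=(-0.1318, -0.1850, 1.3137)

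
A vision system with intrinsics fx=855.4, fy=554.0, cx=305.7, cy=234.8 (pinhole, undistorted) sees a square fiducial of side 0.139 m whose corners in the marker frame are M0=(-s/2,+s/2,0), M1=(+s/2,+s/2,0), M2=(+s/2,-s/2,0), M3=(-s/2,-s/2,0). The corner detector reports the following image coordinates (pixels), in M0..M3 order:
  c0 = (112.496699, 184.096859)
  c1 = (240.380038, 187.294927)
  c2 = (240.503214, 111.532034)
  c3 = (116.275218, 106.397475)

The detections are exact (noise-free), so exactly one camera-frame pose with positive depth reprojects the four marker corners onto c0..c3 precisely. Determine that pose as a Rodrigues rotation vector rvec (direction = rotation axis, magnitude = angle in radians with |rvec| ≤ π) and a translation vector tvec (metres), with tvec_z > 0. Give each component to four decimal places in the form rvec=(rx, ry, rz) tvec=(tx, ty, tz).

rvec=(-0.1980, -0.1864, 0.0044) tvec=(-0.1420, -0.1514, 0.9531)

Intrinsics K: fx=855.4, fy=554.0, cx=305.7, cy=234.8
Marker side s = 0.139 m; corners in marker frame (Z=0):
  M0 = (-0.0695, +0.0695, 0)
  M1 = (+0.0695, +0.0695, 0)
  M2 = (+0.0695, -0.0695, 0)
  M3 = (-0.0695, -0.0695, 0)
Detected image corners:
  c0 = (112.496699, 184.096859) px
  c1 = (240.380038, 187.294927) px
  c2 = (240.503214, 111.532034) px
  c3 = (116.275218, 106.397475) px
Planar DLT: solve 8×8 A·h = b for H (H[2,2]=1):
  H  [+940.88020 -50.34122 +178.27197]
  H  [+58.46788 +521.63302 +146.80992]
  H  [+0.19273 -0.20563 +1.00000]
B = K⁻¹H; ‖b₁‖=1.049183, ‖b₂‖=1.049183; λ = 2/(‖b₁‖+‖b₂‖) = 0.953123, sign → tz>0 ⇒ λ=+0.953123
r₁ = λ·B[:,0] = (+0.98272,+0.02274,+0.18369); r₂ = λ·B[:,1] = (+0.01395,+0.98051,-0.19600)
r₃ = r₁×r₂ = (-0.18457,+0.19517,+0.96325); SVD([r₁ r₂ r₃]) → R = UVᵀ:
  R  [+0.98272 +0.01395 -0.18457]
  R  [+0.02274 +0.98051 +0.19517]
  R  [+0.18369 -0.19600 +0.96325]
t = (-0.14199, -0.15138, +0.95312) m
tr R = 2.926472; θ = arccos((tr R − 1)/2) = 0.271999 rad = 15.584°
axis k = ((R−Rᵀ)₃₂, (R−Rᵀ)₁₃, (R−Rᵀ)₂₁) / (2 sinθ) = (-0.728003, -0.685379, +0.016348)
rvec = θ·k = (-0.198016, -0.186422, +0.004447)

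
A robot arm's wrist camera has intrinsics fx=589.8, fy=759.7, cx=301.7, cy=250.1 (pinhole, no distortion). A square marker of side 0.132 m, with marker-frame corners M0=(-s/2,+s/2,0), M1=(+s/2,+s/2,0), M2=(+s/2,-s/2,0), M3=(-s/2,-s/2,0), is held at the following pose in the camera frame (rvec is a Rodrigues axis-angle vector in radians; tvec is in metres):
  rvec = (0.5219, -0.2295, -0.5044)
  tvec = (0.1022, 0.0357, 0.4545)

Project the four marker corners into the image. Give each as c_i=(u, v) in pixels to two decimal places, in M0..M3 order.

c0=(389.77, 437.04) c1=(522.16, 328.72) c2=(485.04, 164.91) c3=(329.40, 287.14)

Intrinsics K: fx=589.8, fy=759.7, cx=301.7, cy=250.1
Marker side s = 0.132 m; corners in marker frame (Z=0):
  M0 = (-0.0660, +0.0660, 0)
  M1 = (+0.0660, +0.0660, 0)
  M2 = (+0.0660, -0.0660, 0)
  M3 = (-0.0660, -0.0660, 0)
rvec = (0.5219, -0.2295, -0.5044), |rvec| = θ = 0.76123 rad = 43.615°
Rodrigues: sinθ=0.68981, 1−cosθ=0.27601; R = I + sinθ·[k]× + (1−cosθ)·[k]×²:
    [+0.85373 +0.40003 -0.33336]
    [-0.51413 +0.74908 -0.41780]
    [+0.08258 +0.52807 +0.84517]
t = (0.1022, 0.0357, 0.4545) m
M0: Pc = R·M0+t = (+0.07226, +0.11907, +0.48390); u = 589.8·(+0.07226)/0.48390 + 301.7 = 389.7682, v = 759.7·(+0.11907)/0.48390 + 250.1 = 437.0357
M1: Pc = R·M1+t = (+0.18495, +0.05121, +0.49480); u = 589.8·(+0.18495)/0.49480 + 301.7 = 522.1558, v = 759.7·(+0.05121)/0.49480 + 250.1 = 328.7203
M2: Pc = R·M2+t = (+0.13214, -0.04767, +0.42510); u = 589.8·(+0.13214)/0.42510 + 301.7 = 485.0432, v = 759.7·(-0.04767)/0.42510 + 250.1 = 164.9051
M3: Pc = R·M3+t = (+0.01945, +0.02019, +0.41420); u = 589.8·(+0.01945)/0.41420 + 301.7 = 329.3992, v = 759.7·(+0.02019)/0.41420 + 250.1 = 287.1379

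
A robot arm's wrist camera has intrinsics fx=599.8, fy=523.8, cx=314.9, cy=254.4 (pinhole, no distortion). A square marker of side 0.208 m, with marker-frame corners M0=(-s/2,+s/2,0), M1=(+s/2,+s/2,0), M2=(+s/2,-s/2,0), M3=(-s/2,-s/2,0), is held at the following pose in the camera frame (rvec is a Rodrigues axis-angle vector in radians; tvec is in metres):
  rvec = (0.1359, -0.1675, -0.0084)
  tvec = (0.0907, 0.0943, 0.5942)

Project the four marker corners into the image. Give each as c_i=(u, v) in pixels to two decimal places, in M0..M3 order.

c0=(302.57, 431.09) c1=(499.90, 417.93) c2=(509.26, 244.94) c3=(302.61, 248.17)

Intrinsics K: fx=599.8, fy=523.8, cx=314.9, cy=254.4
Marker side s = 0.208 m; corners in marker frame (Z=0):
  M0 = (-0.1040, +0.1040, 0)
  M1 = (+0.1040, +0.1040, 0)
  M2 = (+0.1040, -0.1040, 0)
  M3 = (-0.1040, -0.1040, 0)
rvec = (0.1359, -0.1675, -0.0084), |rvec| = θ = 0.21586 rad = 12.368°
Rodrigues: sinθ=0.21419, 1−cosθ=0.02321; R = I + sinθ·[k]× + (1−cosθ)·[k]×²:
    [+0.98599 -0.00300 -0.16677]
    [-0.01967 +0.99077 -0.13415]
    [+0.16563 +0.13555 +0.97683]
t = (0.0907, 0.0943, 0.5942) m
M0: Pc = R·M0+t = (-0.01216, +0.19939, +0.59107); u = 599.8·(-0.01216)/0.59107 + 314.9 = 302.5651, v = 523.8·(+0.19939)/0.59107 + 254.4 = 431.0931
M1: Pc = R·M1+t = (+0.19293, +0.19529, +0.62552); u = 599.8·(+0.19293)/0.62552 + 314.9 = 499.8971, v = 523.8·(+0.19529)/0.62552 + 254.4 = 417.9350
M2: Pc = R·M2+t = (+0.19356, -0.01079, +0.59733); u = 599.8·(+0.19356)/0.59733 + 314.9 = 509.2561, v = 523.8·(-0.01079)/0.59733 + 254.4 = 244.9420
M3: Pc = R·M3+t = (-0.01153, -0.00669, +0.56288); u = 599.8·(-0.01153)/0.56288 + 314.9 = 302.6128, v = 523.8·(-0.00669)/0.56288 + 254.4 = 248.1709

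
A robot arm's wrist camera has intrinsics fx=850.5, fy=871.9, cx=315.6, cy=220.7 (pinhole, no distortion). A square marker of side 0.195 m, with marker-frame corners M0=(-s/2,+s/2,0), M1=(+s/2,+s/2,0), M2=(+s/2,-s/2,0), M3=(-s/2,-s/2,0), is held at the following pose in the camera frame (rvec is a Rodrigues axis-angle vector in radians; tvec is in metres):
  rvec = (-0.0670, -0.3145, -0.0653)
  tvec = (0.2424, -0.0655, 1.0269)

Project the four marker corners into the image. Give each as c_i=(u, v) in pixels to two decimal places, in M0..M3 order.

c0=(450.45, 253.08) c1=(592.30, 242.54) c2=(577.83, 83.01) c3=(436.65, 83.79)

Intrinsics K: fx=850.5, fy=871.9, cx=315.6, cy=220.7
Marker side s = 0.195 m; corners in marker frame (Z=0):
  M0 = (-0.0975, +0.0975, 0)
  M1 = (+0.0975, +0.0975, 0)
  M2 = (+0.0975, -0.0975, 0)
  M3 = (-0.0975, -0.0975, 0)
rvec = (-0.0670, -0.3145, -0.0653), |rvec| = θ = 0.32812 rad = 18.800°
Rodrigues: sinθ=0.32226, 1−cosθ=0.05335; R = I + sinθ·[k]× + (1−cosθ)·[k]×²:
    [+0.94887 +0.07458 -0.30672]
    [-0.05369 +0.99566 +0.07598]
    [+0.31105 -0.05563 +0.94876]
t = (0.2424, -0.0655, 1.0269) m
M0: Pc = R·M0+t = (+0.15716, +0.03681, +0.99115); u = 850.5·(+0.15716)/0.99115 + 315.6 = 450.4548, v = 871.9·(+0.03681)/0.99115 + 220.7 = 253.0832
M1: Pc = R·M1+t = (+0.34219, +0.02634, +1.05180); u = 850.5·(+0.34219)/1.05180 + 315.6 = 592.2955, v = 871.9·(+0.02634)/1.05180 + 220.7 = 242.5364
M2: Pc = R·M2+t = (+0.32764, -0.16781, +1.06265); u = 850.5·(+0.32764)/1.06265 + 315.6 = 577.8320, v = 871.9·(-0.16781)/1.06265 + 220.7 = 83.0110
M3: Pc = R·M3+t = (+0.14261, -0.15734, +1.00200); u = 850.5·(+0.14261)/1.00200 + 315.6 = 436.6513, v = 871.9·(-0.15734)/1.00200 + 220.7 = 83.7867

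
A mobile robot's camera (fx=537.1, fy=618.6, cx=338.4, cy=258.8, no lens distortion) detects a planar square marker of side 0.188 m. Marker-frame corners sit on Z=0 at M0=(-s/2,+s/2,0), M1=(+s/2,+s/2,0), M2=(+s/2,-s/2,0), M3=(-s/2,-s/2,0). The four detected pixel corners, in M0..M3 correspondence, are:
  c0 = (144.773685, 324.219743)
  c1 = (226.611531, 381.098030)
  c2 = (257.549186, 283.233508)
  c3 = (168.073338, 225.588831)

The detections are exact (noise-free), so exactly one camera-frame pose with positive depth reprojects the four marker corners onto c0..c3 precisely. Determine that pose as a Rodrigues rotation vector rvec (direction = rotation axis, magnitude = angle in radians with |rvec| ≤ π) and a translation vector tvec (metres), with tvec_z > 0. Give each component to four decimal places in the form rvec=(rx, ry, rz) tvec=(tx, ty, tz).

Intrinsics K: fx=537.1, fy=618.6, cx=338.4, cy=258.8
Marker side s = 0.188 m; corners in marker frame (Z=0):
  M0 = (-0.0940, +0.0940, 0)
  M1 = (+0.0940, +0.0940, 0)
  M2 = (+0.0940, -0.0940, 0)
  M3 = (-0.0940, -0.0940, 0)
Detected image corners:
  c0 = (144.773685, 324.219743) px
  c1 = (226.611531, 381.098030) px
  c2 = (257.549186, 283.233508) px
  c3 = (168.073338, 225.588831) px
Planar DLT: solve 8×8 A·h = b for H (H[2,2]=1):
  H  [+415.31460 -61.87501 +197.92891]
  H  [+244.29807 +647.54030 +304.90143]
  H  [-0.19835 +0.41151 +1.00000]
B = K⁻¹H; ‖b₁‖=1.036599, ‖b₂‖=1.036599; λ = 2/(‖b₁‖+‖b₂‖) = 0.964694, sign → tz>0 ⇒ λ=+0.964694
r₁ = λ·B[:,0] = (+0.86651,+0.46103,-0.19134); r₂ = λ·B[:,1] = (-0.36125,+0.84374,+0.39698)
r₃ = r₁×r₂ = (+0.34447,-0.27487,+0.89766); SVD([r₁ r₂ r₃]) → R = UVᵀ:
  R  [+0.86651 -0.36125 +0.34447]
  R  [+0.46103 +0.84374 -0.27487]
  R  [-0.19134 +0.39698 +0.89766]
t = (-0.25230, +0.07189, +0.96469) m
tr R = 2.607911; θ = arccos((tr R − 1)/2) = 0.636879 rad = 36.490°
axis k = ((R−Rᵀ)₃₂, (R−Rᵀ)₁₃, (R−Rᵀ)₂₁) / (2 sinθ) = (+0.564873, +0.450496, +0.691355)
rvec = θ·k = (+0.359755, +0.286912, +0.440310)

rvec=(0.3598, 0.2869, 0.4403) tvec=(-0.2523, 0.0719, 0.9647)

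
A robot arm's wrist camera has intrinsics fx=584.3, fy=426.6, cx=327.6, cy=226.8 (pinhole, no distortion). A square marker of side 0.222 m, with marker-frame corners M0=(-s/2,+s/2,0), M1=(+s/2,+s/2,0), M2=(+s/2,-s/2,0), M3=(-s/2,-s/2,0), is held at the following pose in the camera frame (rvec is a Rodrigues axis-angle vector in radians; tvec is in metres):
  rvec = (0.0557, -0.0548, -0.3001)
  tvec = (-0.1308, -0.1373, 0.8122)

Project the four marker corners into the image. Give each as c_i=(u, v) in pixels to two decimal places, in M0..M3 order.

c0=(181.14, 227.60) c1=(333.05, 193.48) c2=(286.11, 81.43) c3=(130.95, 114.72)

Intrinsics K: fx=584.3, fy=426.6, cx=327.6, cy=226.8
Marker side s = 0.222 m; corners in marker frame (Z=0):
  M0 = (-0.1110, +0.1110, 0)
  M1 = (+0.1110, +0.1110, 0)
  M2 = (+0.1110, -0.1110, 0)
  M3 = (-0.1110, -0.1110, 0)
rvec = (0.0557, -0.0548, -0.3001), |rvec| = θ = 0.31011 rad = 17.768°
Rodrigues: sinθ=0.30516, 1−cosθ=0.04770; R = I + sinθ·[k]× + (1−cosθ)·[k]×²:
    [+0.95384 +0.29380 -0.06222]
    [-0.29683 +0.95379 -0.04665]
    [+0.04563 +0.06297 +0.99697]
t = (-0.1308, -0.1373, 0.8122) m
M0: Pc = R·M0+t = (-0.20406, +0.00152, +0.81412); u = 584.3·(-0.20406)/0.81412 + 327.6 = 181.1421, v = 426.6·(+0.00152)/0.81412 + 226.8 = 227.5957
M1: Pc = R·M1+t = (+0.00769, -0.06438, +0.82425); u = 584.3·(+0.00769)/0.82425 + 327.6 = 333.0499, v = 426.6·(-0.06438)/0.82425 + 226.8 = 193.4811
M2: Pc = R·M2+t = (-0.05754, -0.27612, +0.81028); u = 584.3·(-0.05754)/0.81028 + 327.6 = 286.1105, v = 426.6·(-0.27612)/0.81028 + 226.8 = 81.4271
M3: Pc = R·M3+t = (-0.26929, -0.21022, +0.80015); u = 584.3·(-0.26929)/0.80015 + 327.6 = 130.9544, v = 426.6·(-0.21022)/0.80015 + 226.8 = 114.7189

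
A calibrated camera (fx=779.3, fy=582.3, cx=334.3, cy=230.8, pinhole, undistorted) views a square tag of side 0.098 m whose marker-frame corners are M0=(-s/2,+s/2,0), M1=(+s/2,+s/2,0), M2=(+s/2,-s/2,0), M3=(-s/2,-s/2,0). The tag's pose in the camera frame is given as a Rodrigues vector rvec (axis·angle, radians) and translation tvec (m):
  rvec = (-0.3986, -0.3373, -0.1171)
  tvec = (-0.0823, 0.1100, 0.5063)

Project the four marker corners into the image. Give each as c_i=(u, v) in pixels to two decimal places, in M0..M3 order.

Intrinsics K: fx=779.3, fy=582.3, cx=334.3, cy=230.8
Marker side s = 0.098 m; corners in marker frame (Z=0):
  M0 = (-0.0490, +0.0490, 0)
  M1 = (+0.0490, +0.0490, 0)
  M2 = (+0.0490, -0.0490, 0)
  M3 = (-0.0490, -0.0490, 0)
rvec = (-0.3986, -0.3373, -0.1171), |rvec| = θ = 0.53513 rad = 30.661°
Rodrigues: sinθ=0.50995, 1−cosθ=0.13980; R = I + sinθ·[k]× + (1−cosθ)·[k]×²:
    [+0.93776 +0.17723 -0.29864]
    [-0.04596 +0.91574 +0.39913]
    [+0.34422 -0.36056 +0.86690]
t = (-0.0823, 0.1100, 0.5063) m
M0: Pc = R·M0+t = (-0.11957, +0.15712, +0.47177); u = 779.3·(-0.11957)/0.47177 + 334.3 = 136.7907, v = 582.3·(+0.15712)/0.47177 + 230.8 = 424.7370
M1: Pc = R·M1+t = (-0.02767, +0.15262, +0.50550); u = 779.3·(-0.02767)/0.50550 + 334.3 = 291.6497, v = 582.3·(+0.15262)/0.50550 + 230.8 = 406.6072
M2: Pc = R·M2+t = (-0.04503, +0.06288, +0.54083); u = 779.3·(-0.04503)/0.54083 + 334.3 = 269.4101, v = 582.3·(+0.06288)/0.54083 + 230.8 = 298.4975
M3: Pc = R·M3+t = (-0.13693, +0.06738, +0.50710); u = 779.3·(-0.13693)/0.50710 + 334.3 = 123.8625, v = 582.3·(+0.06738)/0.50710 + 230.8 = 308.1724

c0=(136.79, 424.74) c1=(291.65, 406.61) c2=(269.41, 298.50) c3=(123.86, 308.17)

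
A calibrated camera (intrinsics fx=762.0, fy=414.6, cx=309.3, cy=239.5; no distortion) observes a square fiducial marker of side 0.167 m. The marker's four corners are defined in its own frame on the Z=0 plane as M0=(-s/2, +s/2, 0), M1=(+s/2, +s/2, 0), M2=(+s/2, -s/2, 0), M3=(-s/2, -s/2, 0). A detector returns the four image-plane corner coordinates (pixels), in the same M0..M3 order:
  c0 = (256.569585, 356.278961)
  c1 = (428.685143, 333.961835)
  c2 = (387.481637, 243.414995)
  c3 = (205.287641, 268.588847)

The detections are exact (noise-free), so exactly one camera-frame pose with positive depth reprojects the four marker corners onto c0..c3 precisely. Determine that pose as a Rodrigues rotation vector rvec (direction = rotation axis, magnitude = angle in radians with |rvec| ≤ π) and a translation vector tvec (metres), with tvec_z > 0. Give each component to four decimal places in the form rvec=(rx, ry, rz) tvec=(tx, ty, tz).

Intrinsics K: fx=762.0, fy=414.6, cx=309.3, cy=239.5
Marker side s = 0.167 m; corners in marker frame (Z=0):
  M0 = (-0.0835, +0.0835, 0)
  M1 = (+0.0835, +0.0835, 0)
  M2 = (+0.0835, -0.0835, 0)
  M3 = (-0.0835, -0.0835, 0)
Detected image corners:
  c0 = (256.569585, 356.278961) px
  c1 = (428.685143, 333.961835) px
  c2 = (387.481637, 243.414995) px
  c3 = (205.287641, 268.588847) px
Planar DLT: solve 8×8 A·h = b for H (H[2,2]=1):
  H  [+1029.66127 +393.87420 +319.51169]
  H  [-170.36068 +643.38771 +302.01432]
  H  [-0.09460 +0.36536 +1.00000]
B = K⁻¹H; ‖b₁‖=1.437715, ‖b₂‖=1.437715; λ = 2/(‖b₁‖+‖b₂‖) = 0.695548, sign → tz>0 ⇒ λ=+0.695548
r₁ = λ·B[:,0] = (+0.96658,-0.24779,-0.06580); r₂ = λ·B[:,1] = (+0.25638,+0.93257,+0.25412)
r₃ = r₁×r₂ = (-0.00161,-0.26250,+0.96493); SVD([r₁ r₂ r₃]) → R = UVᵀ:
  R  [+0.96658 +0.25638 -0.00161]
  R  [-0.24779 +0.93257 -0.26250]
  R  [-0.06580 +0.25412 +0.96493]
t = (+0.00932, +0.10488, +0.69555) m
tr R = 2.864080; θ = arccos((tr R − 1)/2) = 0.370793 rad = 21.245°
axis k = ((R−Rᵀ)₃₂, (R−Rᵀ)₁₃, (R−Rᵀ)₂₁) / (2 sinθ) = (+0.712865, +0.088575, -0.695685)
rvec = θ·k = (+0.264326, +0.032843, -0.257955)

rvec=(0.2643, 0.0328, -0.2580) tvec=(0.0093, 0.1049, 0.6955)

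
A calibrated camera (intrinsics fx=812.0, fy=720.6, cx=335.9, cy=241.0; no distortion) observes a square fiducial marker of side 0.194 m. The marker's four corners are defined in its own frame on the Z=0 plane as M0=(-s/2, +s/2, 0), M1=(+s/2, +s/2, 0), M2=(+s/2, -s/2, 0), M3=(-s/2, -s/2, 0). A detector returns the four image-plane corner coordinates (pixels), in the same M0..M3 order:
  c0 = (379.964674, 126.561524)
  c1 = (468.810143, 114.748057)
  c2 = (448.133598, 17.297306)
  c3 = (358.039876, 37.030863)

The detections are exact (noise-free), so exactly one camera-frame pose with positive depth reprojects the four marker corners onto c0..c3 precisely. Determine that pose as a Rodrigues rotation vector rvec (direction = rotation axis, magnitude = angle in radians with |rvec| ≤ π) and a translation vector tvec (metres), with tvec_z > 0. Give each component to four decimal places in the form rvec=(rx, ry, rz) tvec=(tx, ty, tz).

rvec=(0.3245, 0.6461, -0.1389) tvec=(0.1405, -0.3448, 1.4965)

Intrinsics K: fx=812.0, fy=720.6, cx=335.9, cy=241.0
Marker side s = 0.194 m; corners in marker frame (Z=0):
  M0 = (-0.0970, +0.0970, 0)
  M1 = (+0.0970, +0.0970, 0)
  M2 = (+0.0970, -0.0970, 0)
  M3 = (-0.0970, -0.0970, 0)
Detected image corners:
  c0 = (379.964674, 126.561524) px
  c1 = (468.810143, 114.748057) px
  c2 = (448.133598, 17.297306) px
  c3 = (358.039876, 37.030863) px
Planar DLT: solve 8×8 A·h = b for H (H[2,2]=1):
  H  [+292.26446 +179.88216 +412.14068]
  H  [-111.13801 +493.59983 +74.98837]
  H  [-0.40815 +0.16909 +1.00000]
B = K⁻¹H; ‖b₁‖=0.668205, ‖b₂‖=0.668205; λ = 2/(‖b₁‖+‖b₂‖) = 1.496547, sign → tz>0 ⇒ λ=+1.496547
r₁ = λ·B[:,0] = (+0.79133,-0.02653,-0.61081); r₂ = λ·B[:,1] = (+0.22685,+0.94048,+0.25305)
r₃ = r₁×r₂ = (+0.56775,-0.33881,+0.75025); SVD([r₁ r₂ r₃]) → R = UVᵀ:
  R  [+0.79133 +0.22685 +0.56775]
  R  [-0.02653 +0.94048 -0.33881]
  R  [-0.61081 +0.25305 +0.75025]
t = (+0.14051, -0.34477, +1.49655) m
tr R = 2.482061; θ = arccos((tr R − 1)/2) = 0.736193 rad = 42.181°
axis k = ((R−Rᵀ)₃₂, (R−Rᵀ)₁₃, (R−Rᵀ)₂₁) / (2 sinθ) = (+0.440714, +0.877595, -0.188676)
rvec = θ·k = (+0.324451, +0.646079, -0.138902)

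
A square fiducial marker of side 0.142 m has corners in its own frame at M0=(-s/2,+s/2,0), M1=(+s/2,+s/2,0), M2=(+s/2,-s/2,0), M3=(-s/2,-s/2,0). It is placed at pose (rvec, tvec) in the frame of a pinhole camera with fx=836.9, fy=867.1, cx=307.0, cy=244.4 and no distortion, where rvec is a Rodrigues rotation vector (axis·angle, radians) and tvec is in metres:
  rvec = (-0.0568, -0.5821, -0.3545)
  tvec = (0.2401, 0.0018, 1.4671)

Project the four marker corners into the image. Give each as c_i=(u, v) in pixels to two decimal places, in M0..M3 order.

Intrinsics K: fx=836.9, fy=867.1, cx=307.0, cy=244.4
Marker side s = 0.142 m; corners in marker frame (Z=0):
  M0 = (-0.0710, +0.0710, 0)
  M1 = (+0.0710, +0.0710, 0)
  M2 = (+0.0710, -0.0710, 0)
  M3 = (-0.0710, -0.0710, 0)
rvec = (-0.0568, -0.5821, -0.3545), |rvec| = θ = 0.68391 rad = 39.185°
Rodrigues: sinθ=0.63183, 1−cosθ=0.22489; R = I + sinθ·[k]× + (1−cosθ)·[k]×²:
    [+0.77666 +0.34340 -0.52809]
    [-0.31161 +0.93802 +0.15169]
    [+0.54745 +0.04674 +0.83553]
t = (0.2401, 0.0018, 1.4671) m
M0: Pc = R·M0+t = (+0.20934, +0.09052, +1.43155); u = 836.9·(+0.20934)/1.43155 + 307.0 = 429.3818, v = 867.1·(+0.09052)/1.43155 + 244.4 = 299.2309
M1: Pc = R·M1+t = (+0.31962, +0.04628, +1.50929); u = 836.9·(+0.31962)/1.50929 + 307.0 = 484.2316, v = 867.1·(+0.04628)/1.50929 + 244.4 = 270.9858
M2: Pc = R·M2+t = (+0.27086, -0.08692, +1.50265); u = 836.9·(+0.27086)/1.50265 + 307.0 = 457.8560, v = 867.1·(-0.08692)/1.50265 + 244.4 = 194.2409
M3: Pc = R·M3+t = (+0.16058, -0.04268, +1.42491); u = 836.9·(+0.16058)/1.42491 + 307.0 = 401.3117, v = 867.1·(-0.04268)/1.42491 + 244.4 = 218.4306

c0=(429.38, 299.23) c1=(484.23, 270.99) c2=(457.86, 194.24) c3=(401.31, 218.43)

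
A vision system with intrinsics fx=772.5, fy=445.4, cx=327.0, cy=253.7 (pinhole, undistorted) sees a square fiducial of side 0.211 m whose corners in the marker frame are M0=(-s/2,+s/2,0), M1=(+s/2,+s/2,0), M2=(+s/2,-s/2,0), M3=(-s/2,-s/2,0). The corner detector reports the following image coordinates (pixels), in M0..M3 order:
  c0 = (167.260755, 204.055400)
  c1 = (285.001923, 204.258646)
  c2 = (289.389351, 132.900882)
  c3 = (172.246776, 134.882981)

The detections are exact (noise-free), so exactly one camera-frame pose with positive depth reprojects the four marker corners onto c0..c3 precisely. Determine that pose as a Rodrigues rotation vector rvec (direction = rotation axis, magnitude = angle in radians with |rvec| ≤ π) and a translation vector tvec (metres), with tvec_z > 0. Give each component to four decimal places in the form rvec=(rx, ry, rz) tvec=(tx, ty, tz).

rvec=(-0.0430, 0.1967, 0.0291) tvec=(-0.1707, -0.2524, 1.3259)

Intrinsics K: fx=772.5, fy=445.4, cx=327.0, cy=253.7
Marker side s = 0.211 m; corners in marker frame (Z=0):
  M0 = (-0.1055, +0.1055, 0)
  M1 = (+0.1055, +0.1055, 0)
  M2 = (+0.1055, -0.1055, 0)
  M3 = (-0.1055, -0.1055, 0)
Detected image corners:
  c0 = (167.260755, 204.055400) px
  c1 = (285.001923, 204.258646) px
  c2 = (289.389351, 132.900882) px
  c3 = (172.246776, 134.882981) px
Planar DLT: solve 8×8 A·h = b for H (H[2,2]=1):
  H  [+522.82793 -29.10055 +227.56662]
  H  [-29.21025 +327.84940 +168.92002]
  H  [-0.14778 -0.03005 +1.00000]
B = K⁻¹H; ‖b₁‖=0.754209, ‖b₂‖=0.754209; λ = 2/(‖b₁‖+‖b₂‖) = 1.325892, sign → tz>0 ⇒ λ=+1.325892
r₁ = λ·B[:,0] = (+0.98031,+0.02465,-0.19594); r₂ = λ·B[:,1] = (-0.03308,+0.99866,-0.03985)
r₃ = r₁×r₂ = (+0.19470,+0.04554,+0.97981); SVD([r₁ r₂ r₃]) → R = UVᵀ:
  R  [+0.98031 -0.03308 +0.19470]
  R  [+0.02465 +0.99866 +0.04554]
  R  [-0.19594 -0.03985 +0.97981]
t = (-0.17066, -0.25238, +1.32589) m
tr R = 2.958769; θ = arccos((tr R − 1)/2) = 0.203403 rad = 11.654°
axis k = ((R−Rᵀ)₃₂, (R−Rᵀ)₁₃, (R−Rᵀ)₂₁) / (2 sinθ) = (-0.211363, +0.966905, +0.142901)
rvec = θ·k = (-0.042992, +0.196672, +0.029067)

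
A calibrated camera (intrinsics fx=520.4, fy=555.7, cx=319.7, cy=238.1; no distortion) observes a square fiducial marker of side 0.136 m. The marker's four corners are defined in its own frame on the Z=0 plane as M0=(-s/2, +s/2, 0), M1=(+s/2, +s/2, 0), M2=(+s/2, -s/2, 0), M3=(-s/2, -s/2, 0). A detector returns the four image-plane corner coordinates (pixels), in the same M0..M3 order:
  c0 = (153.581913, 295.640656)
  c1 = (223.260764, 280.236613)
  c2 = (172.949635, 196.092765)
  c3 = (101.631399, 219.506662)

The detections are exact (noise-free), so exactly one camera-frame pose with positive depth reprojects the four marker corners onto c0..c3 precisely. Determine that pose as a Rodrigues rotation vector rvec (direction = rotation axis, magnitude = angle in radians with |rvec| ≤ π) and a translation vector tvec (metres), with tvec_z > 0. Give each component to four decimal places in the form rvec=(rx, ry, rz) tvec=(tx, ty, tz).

Intrinsics K: fx=520.4, fy=555.7, cx=319.7, cy=238.1
Marker side s = 0.136 m; corners in marker frame (Z=0):
  M0 = (-0.0680, +0.0680, 0)
  M1 = (+0.0680, +0.0680, 0)
  M2 = (+0.0680, -0.0680, 0)
  M3 = (-0.0680, -0.0680, 0)
Detected image corners:
  c0 = (153.581913, 295.640656) px
  c1 = (223.260764, 280.236613) px
  c2 = (172.949635, 196.092765) px
  c3 = (101.631399, 219.506662) px
Planar DLT: solve 8×8 A·h = b for H (H[2,2]=1):
  H  [+422.05848 +473.72537 +162.48300]
  H  [-287.73044 +736.50500 +249.89007]
  H  [-0.58989 +0.59882 +1.00000]
B = K⁻¹H; ‖b₁‖=1.339824, ‖b₂‖=1.339824; λ = 2/(‖b₁‖+‖b₂‖) = 0.746367, sign → tz>0 ⇒ λ=+0.746367
r₁ = λ·B[:,0] = (+0.87580,-0.19781,-0.44028); r₂ = λ·B[:,1] = (+0.40485,+0.79771,+0.44694)
r₃ = r₁×r₂ = (+0.26280,-0.56968,+0.77872); SVD([r₁ r₂ r₃]) → R = UVᵀ:
  R  [+0.87580 +0.40485 +0.26280]
  R  [-0.19781 +0.79771 -0.56968]
  R  [-0.44028 +0.44694 +0.77872]
t = (-0.22548, +0.01584, +0.74637) m
tr R = 2.452226; θ = arccos((tr R − 1)/2) = 0.758145 rad = 43.438°
axis k = ((R−Rᵀ)₃₂, (R−Rᵀ)₁₃, (R−Rᵀ)₂₁) / (2 sinθ) = (+0.739279, +0.511275, -0.438252)
rvec = θ·k = (+0.560480, +0.387621, -0.332258)

rvec=(0.5605, 0.3876, -0.3323) tvec=(-0.2255, 0.0158, 0.7464)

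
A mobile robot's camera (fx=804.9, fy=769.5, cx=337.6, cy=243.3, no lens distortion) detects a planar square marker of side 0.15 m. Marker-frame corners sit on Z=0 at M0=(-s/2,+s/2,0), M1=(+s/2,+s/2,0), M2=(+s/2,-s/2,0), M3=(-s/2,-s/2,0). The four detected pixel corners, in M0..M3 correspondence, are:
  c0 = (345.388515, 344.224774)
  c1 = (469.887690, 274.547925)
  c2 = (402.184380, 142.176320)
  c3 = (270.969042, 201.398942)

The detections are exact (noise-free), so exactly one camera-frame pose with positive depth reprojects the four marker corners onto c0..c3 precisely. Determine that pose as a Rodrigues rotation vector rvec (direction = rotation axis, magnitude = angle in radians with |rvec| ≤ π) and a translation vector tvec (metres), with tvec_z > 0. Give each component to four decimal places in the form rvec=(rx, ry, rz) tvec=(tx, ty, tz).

rvec=(-0.0551, -0.4142, -0.4619) tvec=(0.0348, -0.0036, 0.7522)

Intrinsics K: fx=804.9, fy=769.5, cx=337.6, cy=243.3
Marker side s = 0.15 m; corners in marker frame (Z=0):
  M0 = (-0.0750, +0.0750, 0)
  M1 = (+0.0750, +0.0750, 0)
  M2 = (+0.0750, -0.0750, 0)
  M3 = (-0.0750, -0.0750, 0)
Detected image corners:
  c0 = (345.388515, 344.224774) px
  c1 = (469.887690, 274.547925) px
  c2 = (402.184380, 142.176320) px
  c3 = (270.969042, 201.398942) px
Planar DLT: solve 8×8 A·h = b for H (H[2,2]=1):
  H  [+1050.26340 +493.12694 +374.80353]
  H  [-301.80726 +929.04485 +239.58233]
  H  [+0.53203 +0.05449 +1.00000]
B = K⁻¹H; ‖b₁‖=1.329355, ‖b₂‖=1.329355; λ = 2/(‖b₁‖+‖b₂‖) = 0.752244, sign → tz>0 ⇒ λ=+0.752244
r₁ = λ·B[:,0] = (+0.81369,-0.42158,+0.40022); r₂ = λ·B[:,1] = (+0.44367,+0.89525,+0.04099)
r₃ = r₁×r₂ = (-0.37558,+0.14421,+0.91550); SVD([r₁ r₂ r₃]) → R = UVᵀ:
  R  [+0.81369 +0.44367 -0.37558]
  R  [-0.42158 +0.89525 +0.14421]
  R  [+0.40022 +0.04099 +0.91550]
t = (+0.03477, -0.00363, +0.75224) m
tr R = 2.624445; θ = arccos((tr R − 1)/2) = 0.622844 rad = 35.686°
axis k = ((R−Rᵀ)₃₂, (R−Rᵀ)₁₃, (R−Rᵀ)₂₁) / (2 sinθ) = (-0.088470, -0.664952, -0.741628)
rvec = θ·k = (-0.055103, -0.414161, -0.461919)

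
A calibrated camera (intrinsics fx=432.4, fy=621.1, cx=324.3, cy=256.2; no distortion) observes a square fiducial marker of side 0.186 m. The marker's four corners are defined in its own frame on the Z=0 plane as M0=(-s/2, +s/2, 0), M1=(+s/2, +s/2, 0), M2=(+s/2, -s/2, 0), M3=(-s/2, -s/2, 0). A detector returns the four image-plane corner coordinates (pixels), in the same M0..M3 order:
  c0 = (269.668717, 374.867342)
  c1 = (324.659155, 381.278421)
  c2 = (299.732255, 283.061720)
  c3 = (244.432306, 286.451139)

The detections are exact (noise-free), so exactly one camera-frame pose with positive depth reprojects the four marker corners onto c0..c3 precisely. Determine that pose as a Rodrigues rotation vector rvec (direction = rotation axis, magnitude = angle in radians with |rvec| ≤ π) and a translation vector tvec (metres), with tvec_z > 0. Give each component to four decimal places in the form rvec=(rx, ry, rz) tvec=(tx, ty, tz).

Intrinsics K: fx=432.4, fy=621.1, cx=324.3, cy=256.2
Marker side s = 0.186 m; corners in marker frame (Z=0):
  M0 = (-0.0930, +0.0930, 0)
  M1 = (+0.0930, +0.0930, 0)
  M2 = (+0.0930, -0.0930, 0)
  M3 = (-0.0930, -0.0930, 0)
Detected image corners:
  c0 = (269.668717, 374.867342) px
  c1 = (324.659155, 381.278421) px
  c2 = (299.732255, 283.061720) px
  c3 = (244.432306, 286.451139) px
Planar DLT: solve 8×8 A·h = b for H (H[2,2]=1):
  H  [+134.41327 +217.18265 +283.50041]
  H  [-179.85250 +596.12592 +332.62922]
  H  [-0.56933 +0.28912 +1.00000]
B = K⁻¹H; ‖b₁‖=0.933569, ‖b₂‖=0.933569; λ = 2/(‖b₁‖+‖b₂‖) = 1.071158, sign → tz>0 ⇒ λ=+1.071158
r₁ = λ·B[:,0] = (+0.79035,-0.05862,-0.60984); r₂ = λ·B[:,1] = (+0.30574,+0.90034,+0.30970)
r₃ = r₁×r₂ = (+0.53091,-0.43122,+0.72951); SVD([r₁ r₂ r₃]) → R = UVᵀ:
  R  [+0.79035 +0.30574 +0.53091]
  R  [-0.05862 +0.90034 -0.43122]
  R  [-0.60984 +0.30970 +0.72951]
t = (-0.10107, +0.13181, +1.07116) m
tr R = 2.420202; θ = arccos((tr R − 1)/2) = 0.781155 rad = 44.757°
axis k = ((R−Rᵀ)₃₂, (R−Rᵀ)₁₃, (R−Rᵀ)₂₁) / (2 sinθ) = (+0.526146, +0.810076, -0.258743)
rvec = θ·k = (+0.411001, +0.632794, -0.202118)

rvec=(0.4110, 0.6328, -0.2021) tvec=(-0.1011, 0.1318, 1.0712)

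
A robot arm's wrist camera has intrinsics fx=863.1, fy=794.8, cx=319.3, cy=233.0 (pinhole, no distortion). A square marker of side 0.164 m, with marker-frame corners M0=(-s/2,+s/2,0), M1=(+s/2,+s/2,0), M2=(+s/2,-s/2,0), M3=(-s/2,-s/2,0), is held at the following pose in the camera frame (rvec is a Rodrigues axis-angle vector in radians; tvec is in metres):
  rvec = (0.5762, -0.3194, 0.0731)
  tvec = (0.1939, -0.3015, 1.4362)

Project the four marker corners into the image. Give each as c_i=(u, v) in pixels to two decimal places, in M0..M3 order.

Intrinsics K: fx=863.1, fy=794.8, cx=319.3, cy=233.0
Marker side s = 0.164 m; corners in marker frame (Z=0):
  M0 = (-0.0820, +0.0820, 0)
  M1 = (+0.0820, +0.0820, 0)
  M2 = (+0.0820, -0.0820, 0)
  M3 = (-0.0820, -0.0820, 0)
rvec = (0.5762, -0.3194, 0.0731), |rvec| = θ = 0.66285 rad = 37.978°
Rodrigues: sinθ=0.61536, 1−cosθ=0.21176; R = I + sinθ·[k]× + (1−cosθ)·[k]×²:
    [+0.94826 -0.15656 -0.27622]
    [-0.02084 +0.83741 -0.54618]
    [+0.31682 +0.52367 +0.79082]
t = (0.1939, -0.3015, 1.4362) m
M0: Pc = R·M0+t = (+0.10330, -0.23112, +1.45316); u = 863.1·(+0.10330)/1.45316 + 319.3 = 380.6575, v = 794.8·(-0.23112)/1.45316 + 233.0 = 106.5879
M1: Pc = R·M1+t = (+0.25882, -0.23454, +1.50512); u = 863.1·(+0.25882)/1.50512 + 319.3 = 467.7178, v = 794.8·(-0.23454)/1.50512 + 233.0 = 109.1474
M2: Pc = R·M2+t = (+0.28450, -0.37188, +1.41924); u = 863.1·(+0.28450)/1.41924 + 319.3 = 492.3138, v = 794.8·(-0.37188)/1.41924 + 233.0 = 24.7423
M3: Pc = R·M3+t = (+0.12898, -0.36846, +1.36728); u = 863.1·(+0.12898)/1.36728 + 319.3 = 400.7197, v = 794.8·(-0.36846)/1.36728 + 233.0 = 18.8146

c0=(380.66, 106.59) c1=(467.72, 109.15) c2=(492.31, 24.74) c3=(400.72, 18.81)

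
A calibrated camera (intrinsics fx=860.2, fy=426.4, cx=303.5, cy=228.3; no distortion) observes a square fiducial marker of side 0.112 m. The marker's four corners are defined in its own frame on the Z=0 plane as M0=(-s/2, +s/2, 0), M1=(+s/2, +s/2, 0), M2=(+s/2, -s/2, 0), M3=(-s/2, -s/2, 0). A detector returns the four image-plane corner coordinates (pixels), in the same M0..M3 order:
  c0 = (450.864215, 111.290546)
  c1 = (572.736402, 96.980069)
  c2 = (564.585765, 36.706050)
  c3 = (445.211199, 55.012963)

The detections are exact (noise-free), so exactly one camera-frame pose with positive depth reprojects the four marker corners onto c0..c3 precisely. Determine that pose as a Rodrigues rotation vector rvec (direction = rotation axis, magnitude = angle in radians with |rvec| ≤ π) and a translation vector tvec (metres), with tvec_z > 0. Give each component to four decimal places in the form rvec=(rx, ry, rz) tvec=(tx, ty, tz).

Intrinsics K: fx=860.2, fy=426.4, cx=303.5, cy=228.3
Marker side s = 0.112 m; corners in marker frame (Z=0):
  M0 = (-0.0560, +0.0560, 0)
  M1 = (+0.0560, +0.0560, 0)
  M2 = (+0.0560, -0.0560, 0)
  M3 = (-0.0560, -0.0560, 0)
Detected image corners:
  c0 = (450.864215, 111.290546) px
  c1 = (572.736402, 96.980069) px
  c2 = (564.585765, 36.706050) px
  c3 = (445.211199, 55.012963) px
Planar DLT: solve 8×8 A·h = b for H (H[2,2]=1):
  H  [+744.65758 -13.75511 +506.11347]
  H  [-194.77717 +508.60617 +75.05521]
  H  [-0.65358 -0.14748 +1.00000]
B = K⁻¹H; ‖b₁‖=1.280783, ‖b₂‖=1.280783; λ = 2/(‖b₁‖+‖b₂‖) = 0.780773, sign → tz>0 ⇒ λ=+0.780773
r₁ = λ·B[:,0] = (+0.85594,-0.08343,-0.51029); r₂ = λ·B[:,1] = (+0.02814,+0.99295,-0.11515)
r₃ = r₁×r₂ = (+0.51630,+0.08420,+0.85226); SVD([r₁ r₂ r₃]) → R = UVᵀ:
  R  [+0.85594 +0.02814 +0.51630]
  R  [-0.08343 +0.99295 +0.08420]
  R  [-0.51029 -0.11515 +0.85226]
t = (+0.18390, -0.28060, +0.78077) m
tr R = 2.701150; θ = arccos((tr R − 1)/2) = 0.553719 rad = 31.726°
axis k = ((R−Rᵀ)₃₂, (R−Rᵀ)₁₃, (R−Rᵀ)₂₁) / (2 sinθ) = (-0.189545, +0.976124, -0.106091)
rvec = θ·k = (-0.104954, +0.540498, -0.058744)

rvec=(-0.1050, 0.5405, -0.0587) tvec=(0.1839, -0.2806, 0.7808)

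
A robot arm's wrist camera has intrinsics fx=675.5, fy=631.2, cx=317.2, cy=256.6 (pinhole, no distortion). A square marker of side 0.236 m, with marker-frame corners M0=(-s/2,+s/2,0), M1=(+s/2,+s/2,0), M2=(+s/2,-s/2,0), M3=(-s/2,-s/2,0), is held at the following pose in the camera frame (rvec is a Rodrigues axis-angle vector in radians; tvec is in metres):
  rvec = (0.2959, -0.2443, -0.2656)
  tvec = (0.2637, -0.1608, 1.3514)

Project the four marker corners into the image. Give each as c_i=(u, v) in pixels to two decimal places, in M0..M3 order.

Intrinsics K: fx=675.5, fy=631.2, cx=317.2, cy=256.6
Marker side s = 0.236 m; corners in marker frame (Z=0):
  M0 = (-0.1180, +0.1180, 0)
  M1 = (+0.1180, +0.1180, 0)
  M2 = (+0.1180, -0.1180, 0)
  M3 = (-0.1180, -0.1180, 0)
rvec = (0.2959, -0.2443, -0.2656), |rvec| = θ = 0.46667 rad = 26.738°
Rodrigues: sinθ=0.44992, 1−cosθ=0.10693; R = I + sinθ·[k]× + (1−cosθ)·[k]×²:
    [+0.93606 +0.22057 -0.27412]
    [-0.29156 +0.92237 -0.25342]
    [+0.19694 +0.31713 +0.92771]
t = (0.2637, -0.1608, 1.3514) m
M0: Pc = R·M0+t = (+0.17927, -0.01756, +1.36558); u = 675.5·(+0.17927)/1.36558 + 317.2 = 405.8789, v = 631.2·(-0.01756)/1.36558 + 256.6 = 248.4852
M1: Pc = R·M1+t = (+0.40018, -0.08636, +1.41206); u = 675.5·(+0.40018)/1.41206 + 317.2 = 508.6388, v = 631.2·(-0.08636)/1.41206 + 256.6 = 217.9950
M2: Pc = R·M2+t = (+0.34813, -0.30404, +1.33722); u = 675.5·(+0.34813)/1.33722 + 317.2 = 493.0580, v = 631.2·(-0.30404)/1.33722 + 256.6 = 113.0837
M3: Pc = R·M3+t = (+0.12722, -0.23524, +1.29074); u = 675.5·(+0.12722)/1.29074 + 317.2 = 383.7785, v = 631.2·(-0.23524)/1.29074 + 256.6 = 141.5642

c0=(405.88, 248.49) c1=(508.64, 217.99) c2=(493.06, 113.08) c3=(383.78, 141.56)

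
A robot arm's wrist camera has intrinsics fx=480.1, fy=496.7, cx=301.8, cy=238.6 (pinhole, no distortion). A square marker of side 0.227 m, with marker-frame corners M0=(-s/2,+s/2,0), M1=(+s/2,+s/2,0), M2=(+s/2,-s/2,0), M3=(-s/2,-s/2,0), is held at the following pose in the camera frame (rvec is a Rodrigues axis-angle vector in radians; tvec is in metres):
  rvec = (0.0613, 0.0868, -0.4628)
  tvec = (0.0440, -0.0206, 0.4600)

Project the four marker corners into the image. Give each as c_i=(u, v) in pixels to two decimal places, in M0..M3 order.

Intrinsics K: fx=480.1, fy=496.7, cx=301.8, cy=238.6
Marker side s = 0.227 m; corners in marker frame (Z=0):
  M0 = (-0.1135, +0.1135, 0)
  M1 = (+0.1135, +0.1135, 0)
  M2 = (+0.1135, -0.1135, 0)
  M3 = (-0.1135, -0.1135, 0)
rvec = (0.0613, 0.0868, -0.4628), |rvec| = θ = 0.47484 rad = 27.206°
Rodrigues: sinθ=0.45720, 1−cosθ=0.11064; R = I + sinθ·[k]× + (1−cosθ)·[k]×²:
    [+0.89121 +0.44821 +0.06965]
    [-0.44299 +0.89306 -0.07873]
    [-0.09749 +0.03931 +0.99446]
t = (0.0440, -0.0206, 0.4600) m
M0: Pc = R·M0+t = (-0.00628, +0.13104, +0.47553); u = 480.1·(-0.00628)/0.47553 + 301.8 = 295.4598, v = 496.7·(+0.13104)/0.47553 + 238.6 = 375.4767
M1: Pc = R·M1+t = (+0.19602, +0.03048, +0.45340); u = 480.1·(+0.19602)/0.45340 + 301.8 = 509.3698, v = 496.7·(+0.03048)/0.45340 + 238.6 = 271.9942
M2: Pc = R·M2+t = (+0.09428, -0.17224, +0.44447); u = 480.1·(+0.09428)/0.44447 + 301.8 = 403.6370, v = 496.7·(-0.17224)/0.44447 + 238.6 = 46.1187
M3: Pc = R·M3+t = (-0.10802, -0.07168, +0.46660); u = 480.1·(-0.10802)/0.46660 + 301.8 = 190.6510, v = 496.7·(-0.07168)/0.46660 + 238.6 = 162.2936

c0=(295.46, 375.48) c1=(509.37, 271.99) c2=(403.64, 46.12) c3=(190.65, 162.29)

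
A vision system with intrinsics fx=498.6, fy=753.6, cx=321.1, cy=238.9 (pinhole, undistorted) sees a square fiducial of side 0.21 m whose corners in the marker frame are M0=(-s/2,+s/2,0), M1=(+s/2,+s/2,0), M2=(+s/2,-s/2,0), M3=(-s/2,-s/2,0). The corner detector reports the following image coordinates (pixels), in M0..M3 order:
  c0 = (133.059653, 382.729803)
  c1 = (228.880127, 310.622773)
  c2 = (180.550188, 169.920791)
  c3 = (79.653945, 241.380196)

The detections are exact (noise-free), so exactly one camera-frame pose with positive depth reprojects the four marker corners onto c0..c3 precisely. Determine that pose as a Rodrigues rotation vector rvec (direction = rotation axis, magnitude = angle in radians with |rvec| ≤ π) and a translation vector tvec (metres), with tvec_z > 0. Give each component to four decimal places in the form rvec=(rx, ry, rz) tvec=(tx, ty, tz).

rvec=(0.1555, -0.1555, -0.4491) tvec=(-0.3259, 0.0501, 0.9879)

Intrinsics K: fx=498.6, fy=753.6, cx=321.1, cy=238.9
Marker side s = 0.21 m; corners in marker frame (Z=0):
  M0 = (-0.1050, +0.1050, 0)
  M1 = (+0.1050, +0.1050, 0)
  M2 = (+0.1050, -0.1050, 0)
  M3 = (-0.1050, -0.1050, 0)
Detected image corners:
  c0 = (133.059653, 382.729803) px
  c1 = (228.880127, 310.622773) px
  c2 = (180.550188, 169.920791) px
  c3 = (79.653945, 241.380196) px
Planar DLT: solve 8×8 A·h = b for H (H[2,2]=1):
  H  [+486.23079 +270.94393 +156.63227]
  H  [-309.72945 +722.78198 +277.09898]
  H  [+0.11633 +0.18558 +1.00000]
B = K⁻¹H; ‖b₁‖=1.012237, ‖b₂‖=1.012237; λ = 2/(‖b₁‖+‖b₂‖) = 0.987911, sign → tz>0 ⇒ λ=+0.987911
r₁ = λ·B[:,0] = (+0.88939,-0.44246,+0.11492); r₂ = λ·B[:,1] = (+0.41877,+0.88939,+0.18333)
r₃ = r₁×r₂ = (-0.18333,-0.11493,+0.97631); SVD([r₁ r₂ r₃]) → R = UVᵀ:
  R  [+0.88939 +0.41877 -0.18333]
  R  [-0.44246 +0.88939 -0.11493]
  R  [+0.11492 +0.18333 +0.97631]
t = (-0.32587, +0.05008, +0.98791) m
tr R = 2.755096; θ = arccos((tr R − 1)/2) = 0.500073 rad = 28.652°
axis k = ((R−Rᵀ)₃₂, (R−Rᵀ)₁₃, (R−Rᵀ)₂₁) / (2 sinθ) = (+0.311021, -0.311007, -0.898076)
rvec = θ·k = (+0.155533, -0.155526, -0.449103)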